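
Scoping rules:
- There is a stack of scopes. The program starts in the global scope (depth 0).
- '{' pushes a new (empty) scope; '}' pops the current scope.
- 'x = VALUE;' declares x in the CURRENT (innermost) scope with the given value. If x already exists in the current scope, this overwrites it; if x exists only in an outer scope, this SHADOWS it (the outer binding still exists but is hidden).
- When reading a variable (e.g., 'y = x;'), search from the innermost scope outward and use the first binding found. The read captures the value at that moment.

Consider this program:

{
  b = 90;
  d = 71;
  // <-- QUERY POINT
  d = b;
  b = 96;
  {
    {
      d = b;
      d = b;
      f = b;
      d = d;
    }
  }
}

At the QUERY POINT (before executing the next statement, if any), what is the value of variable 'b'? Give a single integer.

Step 1: enter scope (depth=1)
Step 2: declare b=90 at depth 1
Step 3: declare d=71 at depth 1
Visible at query point: b=90 d=71

Answer: 90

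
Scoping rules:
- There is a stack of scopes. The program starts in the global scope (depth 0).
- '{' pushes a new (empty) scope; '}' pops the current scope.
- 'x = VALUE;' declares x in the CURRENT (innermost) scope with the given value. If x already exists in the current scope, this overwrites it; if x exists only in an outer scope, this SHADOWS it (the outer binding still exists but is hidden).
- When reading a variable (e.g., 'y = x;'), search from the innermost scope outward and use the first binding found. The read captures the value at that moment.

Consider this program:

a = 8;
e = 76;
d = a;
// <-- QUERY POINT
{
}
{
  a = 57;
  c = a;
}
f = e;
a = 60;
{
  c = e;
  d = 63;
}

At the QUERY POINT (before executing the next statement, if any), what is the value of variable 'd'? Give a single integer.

Step 1: declare a=8 at depth 0
Step 2: declare e=76 at depth 0
Step 3: declare d=(read a)=8 at depth 0
Visible at query point: a=8 d=8 e=76

Answer: 8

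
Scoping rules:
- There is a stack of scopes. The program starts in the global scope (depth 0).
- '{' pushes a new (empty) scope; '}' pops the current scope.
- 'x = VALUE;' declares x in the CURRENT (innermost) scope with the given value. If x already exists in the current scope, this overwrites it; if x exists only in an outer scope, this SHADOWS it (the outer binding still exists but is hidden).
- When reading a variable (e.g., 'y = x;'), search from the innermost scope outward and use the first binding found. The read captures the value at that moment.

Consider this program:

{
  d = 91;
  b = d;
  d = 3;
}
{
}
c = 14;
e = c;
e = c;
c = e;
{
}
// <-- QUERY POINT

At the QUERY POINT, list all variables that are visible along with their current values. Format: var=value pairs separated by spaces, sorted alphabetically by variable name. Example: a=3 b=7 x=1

Step 1: enter scope (depth=1)
Step 2: declare d=91 at depth 1
Step 3: declare b=(read d)=91 at depth 1
Step 4: declare d=3 at depth 1
Step 5: exit scope (depth=0)
Step 6: enter scope (depth=1)
Step 7: exit scope (depth=0)
Step 8: declare c=14 at depth 0
Step 9: declare e=(read c)=14 at depth 0
Step 10: declare e=(read c)=14 at depth 0
Step 11: declare c=(read e)=14 at depth 0
Step 12: enter scope (depth=1)
Step 13: exit scope (depth=0)
Visible at query point: c=14 e=14

Answer: c=14 e=14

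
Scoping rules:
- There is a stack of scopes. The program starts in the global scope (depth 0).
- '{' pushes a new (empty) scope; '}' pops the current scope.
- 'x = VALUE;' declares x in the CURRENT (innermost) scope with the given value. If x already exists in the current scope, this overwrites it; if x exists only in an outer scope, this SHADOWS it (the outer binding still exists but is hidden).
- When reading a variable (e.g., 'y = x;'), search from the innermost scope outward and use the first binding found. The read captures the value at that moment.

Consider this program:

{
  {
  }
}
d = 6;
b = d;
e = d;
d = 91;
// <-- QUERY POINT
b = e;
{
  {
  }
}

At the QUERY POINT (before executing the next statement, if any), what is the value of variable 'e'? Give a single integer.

Answer: 6

Derivation:
Step 1: enter scope (depth=1)
Step 2: enter scope (depth=2)
Step 3: exit scope (depth=1)
Step 4: exit scope (depth=0)
Step 5: declare d=6 at depth 0
Step 6: declare b=(read d)=6 at depth 0
Step 7: declare e=(read d)=6 at depth 0
Step 8: declare d=91 at depth 0
Visible at query point: b=6 d=91 e=6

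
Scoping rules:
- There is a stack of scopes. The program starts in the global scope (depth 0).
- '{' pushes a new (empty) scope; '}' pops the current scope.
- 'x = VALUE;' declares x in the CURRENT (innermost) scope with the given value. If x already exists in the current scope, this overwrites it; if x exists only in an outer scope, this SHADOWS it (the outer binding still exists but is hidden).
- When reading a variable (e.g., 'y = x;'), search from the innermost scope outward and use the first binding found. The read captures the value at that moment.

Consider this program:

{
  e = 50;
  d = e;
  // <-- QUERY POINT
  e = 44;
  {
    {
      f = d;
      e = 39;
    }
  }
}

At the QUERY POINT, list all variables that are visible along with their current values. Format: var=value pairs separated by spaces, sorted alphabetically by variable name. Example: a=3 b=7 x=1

Answer: d=50 e=50

Derivation:
Step 1: enter scope (depth=1)
Step 2: declare e=50 at depth 1
Step 3: declare d=(read e)=50 at depth 1
Visible at query point: d=50 e=50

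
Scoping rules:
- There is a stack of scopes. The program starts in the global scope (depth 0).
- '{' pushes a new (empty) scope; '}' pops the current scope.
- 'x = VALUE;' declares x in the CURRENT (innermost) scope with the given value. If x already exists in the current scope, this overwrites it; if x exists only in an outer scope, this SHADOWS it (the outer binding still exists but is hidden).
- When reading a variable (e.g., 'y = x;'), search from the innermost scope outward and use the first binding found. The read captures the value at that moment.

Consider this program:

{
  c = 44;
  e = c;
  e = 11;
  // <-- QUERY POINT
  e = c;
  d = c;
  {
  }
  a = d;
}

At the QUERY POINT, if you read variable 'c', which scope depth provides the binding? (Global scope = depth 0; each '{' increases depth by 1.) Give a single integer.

Answer: 1

Derivation:
Step 1: enter scope (depth=1)
Step 2: declare c=44 at depth 1
Step 3: declare e=(read c)=44 at depth 1
Step 4: declare e=11 at depth 1
Visible at query point: c=44 e=11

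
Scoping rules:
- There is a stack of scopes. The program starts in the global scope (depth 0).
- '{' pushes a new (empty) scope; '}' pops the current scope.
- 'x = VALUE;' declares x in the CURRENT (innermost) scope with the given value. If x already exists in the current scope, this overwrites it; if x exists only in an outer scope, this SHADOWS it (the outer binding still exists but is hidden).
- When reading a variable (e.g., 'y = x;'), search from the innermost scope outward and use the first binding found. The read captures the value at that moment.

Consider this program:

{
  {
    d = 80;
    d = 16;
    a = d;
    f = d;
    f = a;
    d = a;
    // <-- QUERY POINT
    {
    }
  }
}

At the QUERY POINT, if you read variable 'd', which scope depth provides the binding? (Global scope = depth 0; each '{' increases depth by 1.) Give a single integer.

Step 1: enter scope (depth=1)
Step 2: enter scope (depth=2)
Step 3: declare d=80 at depth 2
Step 4: declare d=16 at depth 2
Step 5: declare a=(read d)=16 at depth 2
Step 6: declare f=(read d)=16 at depth 2
Step 7: declare f=(read a)=16 at depth 2
Step 8: declare d=(read a)=16 at depth 2
Visible at query point: a=16 d=16 f=16

Answer: 2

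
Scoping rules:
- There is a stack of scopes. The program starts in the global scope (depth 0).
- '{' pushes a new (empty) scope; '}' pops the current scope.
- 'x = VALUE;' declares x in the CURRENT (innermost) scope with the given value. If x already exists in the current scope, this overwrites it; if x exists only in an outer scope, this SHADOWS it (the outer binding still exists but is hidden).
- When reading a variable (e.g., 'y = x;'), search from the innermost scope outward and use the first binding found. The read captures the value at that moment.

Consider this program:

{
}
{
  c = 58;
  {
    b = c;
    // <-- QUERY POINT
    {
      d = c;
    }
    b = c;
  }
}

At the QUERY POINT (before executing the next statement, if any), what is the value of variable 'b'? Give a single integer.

Answer: 58

Derivation:
Step 1: enter scope (depth=1)
Step 2: exit scope (depth=0)
Step 3: enter scope (depth=1)
Step 4: declare c=58 at depth 1
Step 5: enter scope (depth=2)
Step 6: declare b=(read c)=58 at depth 2
Visible at query point: b=58 c=58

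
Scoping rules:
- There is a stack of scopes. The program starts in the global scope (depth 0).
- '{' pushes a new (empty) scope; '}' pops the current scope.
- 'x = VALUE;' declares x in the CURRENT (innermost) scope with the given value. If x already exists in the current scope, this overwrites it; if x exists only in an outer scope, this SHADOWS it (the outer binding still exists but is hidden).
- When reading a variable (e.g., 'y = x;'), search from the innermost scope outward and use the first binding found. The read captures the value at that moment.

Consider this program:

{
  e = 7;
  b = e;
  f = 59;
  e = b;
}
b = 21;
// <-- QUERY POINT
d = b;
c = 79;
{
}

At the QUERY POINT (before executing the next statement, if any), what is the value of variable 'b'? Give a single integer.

Step 1: enter scope (depth=1)
Step 2: declare e=7 at depth 1
Step 3: declare b=(read e)=7 at depth 1
Step 4: declare f=59 at depth 1
Step 5: declare e=(read b)=7 at depth 1
Step 6: exit scope (depth=0)
Step 7: declare b=21 at depth 0
Visible at query point: b=21

Answer: 21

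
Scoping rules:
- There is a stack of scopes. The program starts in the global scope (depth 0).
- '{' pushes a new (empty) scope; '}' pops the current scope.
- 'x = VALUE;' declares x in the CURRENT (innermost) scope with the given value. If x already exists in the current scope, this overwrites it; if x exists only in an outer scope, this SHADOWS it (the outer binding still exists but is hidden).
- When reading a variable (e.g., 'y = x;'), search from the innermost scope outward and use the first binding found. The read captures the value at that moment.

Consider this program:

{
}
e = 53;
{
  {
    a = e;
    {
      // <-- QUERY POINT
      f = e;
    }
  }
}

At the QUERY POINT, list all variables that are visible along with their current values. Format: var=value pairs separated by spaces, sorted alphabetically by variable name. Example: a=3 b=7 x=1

Step 1: enter scope (depth=1)
Step 2: exit scope (depth=0)
Step 3: declare e=53 at depth 0
Step 4: enter scope (depth=1)
Step 5: enter scope (depth=2)
Step 6: declare a=(read e)=53 at depth 2
Step 7: enter scope (depth=3)
Visible at query point: a=53 e=53

Answer: a=53 e=53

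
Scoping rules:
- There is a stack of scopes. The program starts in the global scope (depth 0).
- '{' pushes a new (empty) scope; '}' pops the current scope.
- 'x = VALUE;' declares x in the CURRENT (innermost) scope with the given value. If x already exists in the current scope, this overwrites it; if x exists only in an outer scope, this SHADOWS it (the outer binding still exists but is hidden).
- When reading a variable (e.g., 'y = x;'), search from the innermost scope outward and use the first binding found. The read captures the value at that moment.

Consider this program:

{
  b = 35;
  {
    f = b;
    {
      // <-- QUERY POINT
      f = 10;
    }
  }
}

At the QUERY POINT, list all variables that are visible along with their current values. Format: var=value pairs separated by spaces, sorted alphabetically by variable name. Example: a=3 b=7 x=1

Answer: b=35 f=35

Derivation:
Step 1: enter scope (depth=1)
Step 2: declare b=35 at depth 1
Step 3: enter scope (depth=2)
Step 4: declare f=(read b)=35 at depth 2
Step 5: enter scope (depth=3)
Visible at query point: b=35 f=35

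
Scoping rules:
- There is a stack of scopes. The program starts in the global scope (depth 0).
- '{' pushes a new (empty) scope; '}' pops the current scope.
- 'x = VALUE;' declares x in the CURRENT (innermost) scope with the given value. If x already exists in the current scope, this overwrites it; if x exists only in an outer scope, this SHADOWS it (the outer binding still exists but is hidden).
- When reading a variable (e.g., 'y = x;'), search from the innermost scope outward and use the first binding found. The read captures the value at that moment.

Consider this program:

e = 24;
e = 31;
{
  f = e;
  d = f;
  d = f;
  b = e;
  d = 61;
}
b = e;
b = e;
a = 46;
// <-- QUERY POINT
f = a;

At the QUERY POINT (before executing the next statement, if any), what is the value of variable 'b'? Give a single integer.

Step 1: declare e=24 at depth 0
Step 2: declare e=31 at depth 0
Step 3: enter scope (depth=1)
Step 4: declare f=(read e)=31 at depth 1
Step 5: declare d=(read f)=31 at depth 1
Step 6: declare d=(read f)=31 at depth 1
Step 7: declare b=(read e)=31 at depth 1
Step 8: declare d=61 at depth 1
Step 9: exit scope (depth=0)
Step 10: declare b=(read e)=31 at depth 0
Step 11: declare b=(read e)=31 at depth 0
Step 12: declare a=46 at depth 0
Visible at query point: a=46 b=31 e=31

Answer: 31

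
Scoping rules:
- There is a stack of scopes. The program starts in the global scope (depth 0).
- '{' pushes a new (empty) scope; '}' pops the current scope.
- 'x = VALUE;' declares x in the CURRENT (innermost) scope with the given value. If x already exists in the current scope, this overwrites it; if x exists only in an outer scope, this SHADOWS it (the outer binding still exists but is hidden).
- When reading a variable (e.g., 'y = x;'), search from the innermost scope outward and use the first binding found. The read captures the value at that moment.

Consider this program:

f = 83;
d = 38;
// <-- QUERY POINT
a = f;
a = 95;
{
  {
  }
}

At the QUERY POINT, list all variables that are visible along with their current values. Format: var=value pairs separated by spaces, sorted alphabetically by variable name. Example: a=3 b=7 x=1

Step 1: declare f=83 at depth 0
Step 2: declare d=38 at depth 0
Visible at query point: d=38 f=83

Answer: d=38 f=83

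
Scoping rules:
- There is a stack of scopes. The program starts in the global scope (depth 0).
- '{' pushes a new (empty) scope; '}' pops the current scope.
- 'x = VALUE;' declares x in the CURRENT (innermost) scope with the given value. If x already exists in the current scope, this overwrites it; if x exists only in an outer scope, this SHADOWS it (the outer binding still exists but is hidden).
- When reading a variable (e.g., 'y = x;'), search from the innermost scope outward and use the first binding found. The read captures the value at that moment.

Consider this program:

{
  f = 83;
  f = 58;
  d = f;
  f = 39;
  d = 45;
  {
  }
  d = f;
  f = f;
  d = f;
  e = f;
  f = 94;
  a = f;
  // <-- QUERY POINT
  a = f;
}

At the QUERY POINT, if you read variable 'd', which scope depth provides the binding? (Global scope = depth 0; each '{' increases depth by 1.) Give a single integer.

Step 1: enter scope (depth=1)
Step 2: declare f=83 at depth 1
Step 3: declare f=58 at depth 1
Step 4: declare d=(read f)=58 at depth 1
Step 5: declare f=39 at depth 1
Step 6: declare d=45 at depth 1
Step 7: enter scope (depth=2)
Step 8: exit scope (depth=1)
Step 9: declare d=(read f)=39 at depth 1
Step 10: declare f=(read f)=39 at depth 1
Step 11: declare d=(read f)=39 at depth 1
Step 12: declare e=(read f)=39 at depth 1
Step 13: declare f=94 at depth 1
Step 14: declare a=(read f)=94 at depth 1
Visible at query point: a=94 d=39 e=39 f=94

Answer: 1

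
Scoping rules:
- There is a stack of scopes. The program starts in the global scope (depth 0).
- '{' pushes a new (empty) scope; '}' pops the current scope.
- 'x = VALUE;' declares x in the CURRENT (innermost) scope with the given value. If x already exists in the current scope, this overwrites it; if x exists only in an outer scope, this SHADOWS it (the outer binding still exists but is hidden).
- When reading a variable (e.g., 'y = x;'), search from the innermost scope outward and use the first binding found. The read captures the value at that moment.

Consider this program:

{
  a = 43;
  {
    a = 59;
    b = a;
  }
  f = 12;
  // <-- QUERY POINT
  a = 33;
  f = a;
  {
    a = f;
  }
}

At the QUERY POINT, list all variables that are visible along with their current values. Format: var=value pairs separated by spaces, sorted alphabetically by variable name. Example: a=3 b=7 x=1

Step 1: enter scope (depth=1)
Step 2: declare a=43 at depth 1
Step 3: enter scope (depth=2)
Step 4: declare a=59 at depth 2
Step 5: declare b=(read a)=59 at depth 2
Step 6: exit scope (depth=1)
Step 7: declare f=12 at depth 1
Visible at query point: a=43 f=12

Answer: a=43 f=12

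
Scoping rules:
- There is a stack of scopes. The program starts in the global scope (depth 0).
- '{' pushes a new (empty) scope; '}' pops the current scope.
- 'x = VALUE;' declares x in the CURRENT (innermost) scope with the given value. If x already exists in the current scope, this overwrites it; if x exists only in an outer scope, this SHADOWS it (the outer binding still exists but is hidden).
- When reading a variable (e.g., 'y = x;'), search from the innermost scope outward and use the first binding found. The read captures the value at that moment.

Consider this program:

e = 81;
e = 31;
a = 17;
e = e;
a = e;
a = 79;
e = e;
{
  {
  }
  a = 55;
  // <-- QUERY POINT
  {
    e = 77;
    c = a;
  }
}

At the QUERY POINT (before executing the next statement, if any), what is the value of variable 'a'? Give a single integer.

Step 1: declare e=81 at depth 0
Step 2: declare e=31 at depth 0
Step 3: declare a=17 at depth 0
Step 4: declare e=(read e)=31 at depth 0
Step 5: declare a=(read e)=31 at depth 0
Step 6: declare a=79 at depth 0
Step 7: declare e=(read e)=31 at depth 0
Step 8: enter scope (depth=1)
Step 9: enter scope (depth=2)
Step 10: exit scope (depth=1)
Step 11: declare a=55 at depth 1
Visible at query point: a=55 e=31

Answer: 55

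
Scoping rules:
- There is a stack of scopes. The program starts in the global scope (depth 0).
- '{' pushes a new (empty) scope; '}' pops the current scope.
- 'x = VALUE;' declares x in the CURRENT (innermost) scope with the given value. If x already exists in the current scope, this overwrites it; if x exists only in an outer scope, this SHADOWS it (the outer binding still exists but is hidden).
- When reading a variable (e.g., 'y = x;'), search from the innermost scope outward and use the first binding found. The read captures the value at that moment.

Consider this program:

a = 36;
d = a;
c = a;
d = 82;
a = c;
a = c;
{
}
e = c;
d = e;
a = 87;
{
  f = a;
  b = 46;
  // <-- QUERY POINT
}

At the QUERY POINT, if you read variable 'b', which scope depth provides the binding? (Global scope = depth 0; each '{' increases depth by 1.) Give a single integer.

Answer: 1

Derivation:
Step 1: declare a=36 at depth 0
Step 2: declare d=(read a)=36 at depth 0
Step 3: declare c=(read a)=36 at depth 0
Step 4: declare d=82 at depth 0
Step 5: declare a=(read c)=36 at depth 0
Step 6: declare a=(read c)=36 at depth 0
Step 7: enter scope (depth=1)
Step 8: exit scope (depth=0)
Step 9: declare e=(read c)=36 at depth 0
Step 10: declare d=(read e)=36 at depth 0
Step 11: declare a=87 at depth 0
Step 12: enter scope (depth=1)
Step 13: declare f=(read a)=87 at depth 1
Step 14: declare b=46 at depth 1
Visible at query point: a=87 b=46 c=36 d=36 e=36 f=87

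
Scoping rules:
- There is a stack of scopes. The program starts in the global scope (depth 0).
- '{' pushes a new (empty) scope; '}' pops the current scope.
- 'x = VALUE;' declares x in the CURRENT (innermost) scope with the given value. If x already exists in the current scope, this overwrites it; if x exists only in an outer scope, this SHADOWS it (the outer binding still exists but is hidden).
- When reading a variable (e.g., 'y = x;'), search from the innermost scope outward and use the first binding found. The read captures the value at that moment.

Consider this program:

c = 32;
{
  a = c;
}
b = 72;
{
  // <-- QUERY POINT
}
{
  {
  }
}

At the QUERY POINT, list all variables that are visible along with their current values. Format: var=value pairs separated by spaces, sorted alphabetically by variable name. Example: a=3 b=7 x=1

Step 1: declare c=32 at depth 0
Step 2: enter scope (depth=1)
Step 3: declare a=(read c)=32 at depth 1
Step 4: exit scope (depth=0)
Step 5: declare b=72 at depth 0
Step 6: enter scope (depth=1)
Visible at query point: b=72 c=32

Answer: b=72 c=32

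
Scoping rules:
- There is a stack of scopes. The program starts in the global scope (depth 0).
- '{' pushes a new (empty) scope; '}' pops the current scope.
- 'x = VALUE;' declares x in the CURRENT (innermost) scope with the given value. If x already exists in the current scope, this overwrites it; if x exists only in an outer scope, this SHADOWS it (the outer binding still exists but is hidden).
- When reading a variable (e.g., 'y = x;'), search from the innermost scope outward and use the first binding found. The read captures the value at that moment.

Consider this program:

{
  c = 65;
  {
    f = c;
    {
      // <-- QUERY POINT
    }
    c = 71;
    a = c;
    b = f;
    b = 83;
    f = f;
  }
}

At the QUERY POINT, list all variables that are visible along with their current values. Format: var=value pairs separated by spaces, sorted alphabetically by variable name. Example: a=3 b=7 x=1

Answer: c=65 f=65

Derivation:
Step 1: enter scope (depth=1)
Step 2: declare c=65 at depth 1
Step 3: enter scope (depth=2)
Step 4: declare f=(read c)=65 at depth 2
Step 5: enter scope (depth=3)
Visible at query point: c=65 f=65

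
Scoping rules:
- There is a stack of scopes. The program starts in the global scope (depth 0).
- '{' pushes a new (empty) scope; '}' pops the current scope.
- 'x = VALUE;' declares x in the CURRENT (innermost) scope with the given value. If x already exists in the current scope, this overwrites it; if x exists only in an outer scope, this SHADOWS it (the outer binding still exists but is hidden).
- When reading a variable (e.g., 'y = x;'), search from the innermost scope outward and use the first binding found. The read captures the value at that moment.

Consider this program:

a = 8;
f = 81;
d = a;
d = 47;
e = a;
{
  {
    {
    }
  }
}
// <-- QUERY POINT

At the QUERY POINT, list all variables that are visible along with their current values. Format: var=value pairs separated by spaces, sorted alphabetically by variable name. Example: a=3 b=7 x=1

Step 1: declare a=8 at depth 0
Step 2: declare f=81 at depth 0
Step 3: declare d=(read a)=8 at depth 0
Step 4: declare d=47 at depth 0
Step 5: declare e=(read a)=8 at depth 0
Step 6: enter scope (depth=1)
Step 7: enter scope (depth=2)
Step 8: enter scope (depth=3)
Step 9: exit scope (depth=2)
Step 10: exit scope (depth=1)
Step 11: exit scope (depth=0)
Visible at query point: a=8 d=47 e=8 f=81

Answer: a=8 d=47 e=8 f=81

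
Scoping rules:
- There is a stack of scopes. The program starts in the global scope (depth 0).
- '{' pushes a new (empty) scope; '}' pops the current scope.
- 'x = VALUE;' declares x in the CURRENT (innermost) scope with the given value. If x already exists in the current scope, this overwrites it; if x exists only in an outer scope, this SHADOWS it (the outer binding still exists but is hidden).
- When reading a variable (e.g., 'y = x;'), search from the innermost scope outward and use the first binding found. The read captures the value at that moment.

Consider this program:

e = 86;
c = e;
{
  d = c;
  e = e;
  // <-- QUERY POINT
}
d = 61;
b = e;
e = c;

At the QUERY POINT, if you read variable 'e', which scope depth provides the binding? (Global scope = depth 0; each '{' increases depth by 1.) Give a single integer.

Step 1: declare e=86 at depth 0
Step 2: declare c=(read e)=86 at depth 0
Step 3: enter scope (depth=1)
Step 4: declare d=(read c)=86 at depth 1
Step 5: declare e=(read e)=86 at depth 1
Visible at query point: c=86 d=86 e=86

Answer: 1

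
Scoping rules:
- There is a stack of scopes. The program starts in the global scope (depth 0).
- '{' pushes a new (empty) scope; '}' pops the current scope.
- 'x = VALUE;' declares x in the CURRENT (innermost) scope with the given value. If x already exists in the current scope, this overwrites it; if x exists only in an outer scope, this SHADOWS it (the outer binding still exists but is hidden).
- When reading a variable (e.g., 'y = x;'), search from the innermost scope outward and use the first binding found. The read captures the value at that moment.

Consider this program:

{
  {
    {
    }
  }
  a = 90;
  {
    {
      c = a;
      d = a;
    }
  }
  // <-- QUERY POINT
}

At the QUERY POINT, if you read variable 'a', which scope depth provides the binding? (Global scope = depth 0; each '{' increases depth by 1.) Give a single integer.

Step 1: enter scope (depth=1)
Step 2: enter scope (depth=2)
Step 3: enter scope (depth=3)
Step 4: exit scope (depth=2)
Step 5: exit scope (depth=1)
Step 6: declare a=90 at depth 1
Step 7: enter scope (depth=2)
Step 8: enter scope (depth=3)
Step 9: declare c=(read a)=90 at depth 3
Step 10: declare d=(read a)=90 at depth 3
Step 11: exit scope (depth=2)
Step 12: exit scope (depth=1)
Visible at query point: a=90

Answer: 1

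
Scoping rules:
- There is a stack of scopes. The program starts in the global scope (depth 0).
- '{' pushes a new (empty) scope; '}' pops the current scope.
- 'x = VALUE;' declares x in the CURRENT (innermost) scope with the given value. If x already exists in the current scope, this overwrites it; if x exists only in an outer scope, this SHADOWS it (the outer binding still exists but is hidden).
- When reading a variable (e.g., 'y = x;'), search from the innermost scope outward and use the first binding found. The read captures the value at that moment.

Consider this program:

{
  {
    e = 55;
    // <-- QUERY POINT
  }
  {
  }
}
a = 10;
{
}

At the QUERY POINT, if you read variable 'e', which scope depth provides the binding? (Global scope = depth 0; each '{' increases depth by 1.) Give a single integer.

Step 1: enter scope (depth=1)
Step 2: enter scope (depth=2)
Step 3: declare e=55 at depth 2
Visible at query point: e=55

Answer: 2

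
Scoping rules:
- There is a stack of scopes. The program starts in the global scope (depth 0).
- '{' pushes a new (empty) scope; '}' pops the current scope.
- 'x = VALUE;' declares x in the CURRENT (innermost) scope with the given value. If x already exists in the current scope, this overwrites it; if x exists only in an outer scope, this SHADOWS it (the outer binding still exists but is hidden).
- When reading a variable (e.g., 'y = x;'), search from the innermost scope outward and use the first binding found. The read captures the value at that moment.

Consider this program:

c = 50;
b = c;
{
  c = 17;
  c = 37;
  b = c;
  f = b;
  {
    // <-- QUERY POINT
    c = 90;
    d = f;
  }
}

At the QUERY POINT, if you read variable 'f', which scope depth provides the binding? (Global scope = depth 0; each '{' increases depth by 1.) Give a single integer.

Answer: 1

Derivation:
Step 1: declare c=50 at depth 0
Step 2: declare b=(read c)=50 at depth 0
Step 3: enter scope (depth=1)
Step 4: declare c=17 at depth 1
Step 5: declare c=37 at depth 1
Step 6: declare b=(read c)=37 at depth 1
Step 7: declare f=(read b)=37 at depth 1
Step 8: enter scope (depth=2)
Visible at query point: b=37 c=37 f=37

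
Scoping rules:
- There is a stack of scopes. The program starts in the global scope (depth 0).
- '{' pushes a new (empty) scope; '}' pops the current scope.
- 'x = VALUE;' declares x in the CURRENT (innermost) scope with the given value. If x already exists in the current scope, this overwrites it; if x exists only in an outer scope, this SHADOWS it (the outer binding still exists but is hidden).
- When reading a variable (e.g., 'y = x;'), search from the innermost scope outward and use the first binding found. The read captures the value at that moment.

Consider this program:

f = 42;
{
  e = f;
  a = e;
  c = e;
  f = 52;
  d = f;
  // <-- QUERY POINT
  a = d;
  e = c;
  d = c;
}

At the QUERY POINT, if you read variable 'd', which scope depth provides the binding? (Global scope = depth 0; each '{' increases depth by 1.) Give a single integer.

Step 1: declare f=42 at depth 0
Step 2: enter scope (depth=1)
Step 3: declare e=(read f)=42 at depth 1
Step 4: declare a=(read e)=42 at depth 1
Step 5: declare c=(read e)=42 at depth 1
Step 6: declare f=52 at depth 1
Step 7: declare d=(read f)=52 at depth 1
Visible at query point: a=42 c=42 d=52 e=42 f=52

Answer: 1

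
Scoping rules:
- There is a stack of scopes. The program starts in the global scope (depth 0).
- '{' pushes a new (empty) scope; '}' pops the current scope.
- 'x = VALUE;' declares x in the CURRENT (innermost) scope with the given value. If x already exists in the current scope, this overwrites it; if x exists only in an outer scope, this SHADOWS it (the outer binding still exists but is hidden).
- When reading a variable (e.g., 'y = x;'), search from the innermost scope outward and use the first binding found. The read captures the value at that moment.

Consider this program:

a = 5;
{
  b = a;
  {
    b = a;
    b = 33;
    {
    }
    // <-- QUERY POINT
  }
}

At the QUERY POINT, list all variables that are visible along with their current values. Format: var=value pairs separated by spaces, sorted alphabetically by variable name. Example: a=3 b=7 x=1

Answer: a=5 b=33

Derivation:
Step 1: declare a=5 at depth 0
Step 2: enter scope (depth=1)
Step 3: declare b=(read a)=5 at depth 1
Step 4: enter scope (depth=2)
Step 5: declare b=(read a)=5 at depth 2
Step 6: declare b=33 at depth 2
Step 7: enter scope (depth=3)
Step 8: exit scope (depth=2)
Visible at query point: a=5 b=33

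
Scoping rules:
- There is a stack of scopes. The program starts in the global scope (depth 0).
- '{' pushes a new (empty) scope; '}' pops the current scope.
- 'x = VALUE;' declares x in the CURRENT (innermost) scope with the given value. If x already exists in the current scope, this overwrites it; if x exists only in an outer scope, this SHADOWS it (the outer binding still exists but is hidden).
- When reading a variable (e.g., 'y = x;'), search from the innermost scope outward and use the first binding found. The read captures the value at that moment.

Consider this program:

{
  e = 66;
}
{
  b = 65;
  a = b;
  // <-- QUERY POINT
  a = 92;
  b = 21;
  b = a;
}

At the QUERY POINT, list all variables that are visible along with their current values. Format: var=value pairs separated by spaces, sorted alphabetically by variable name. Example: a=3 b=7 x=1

Step 1: enter scope (depth=1)
Step 2: declare e=66 at depth 1
Step 3: exit scope (depth=0)
Step 4: enter scope (depth=1)
Step 5: declare b=65 at depth 1
Step 6: declare a=(read b)=65 at depth 1
Visible at query point: a=65 b=65

Answer: a=65 b=65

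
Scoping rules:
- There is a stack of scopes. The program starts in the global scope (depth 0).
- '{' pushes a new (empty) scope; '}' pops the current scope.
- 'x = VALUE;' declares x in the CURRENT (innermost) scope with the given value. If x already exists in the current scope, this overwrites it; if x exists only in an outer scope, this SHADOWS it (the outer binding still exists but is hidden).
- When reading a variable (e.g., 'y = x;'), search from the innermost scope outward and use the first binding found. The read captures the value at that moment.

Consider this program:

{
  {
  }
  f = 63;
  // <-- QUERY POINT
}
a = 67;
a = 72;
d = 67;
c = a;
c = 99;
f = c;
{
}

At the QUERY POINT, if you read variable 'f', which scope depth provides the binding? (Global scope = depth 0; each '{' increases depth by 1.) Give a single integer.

Answer: 1

Derivation:
Step 1: enter scope (depth=1)
Step 2: enter scope (depth=2)
Step 3: exit scope (depth=1)
Step 4: declare f=63 at depth 1
Visible at query point: f=63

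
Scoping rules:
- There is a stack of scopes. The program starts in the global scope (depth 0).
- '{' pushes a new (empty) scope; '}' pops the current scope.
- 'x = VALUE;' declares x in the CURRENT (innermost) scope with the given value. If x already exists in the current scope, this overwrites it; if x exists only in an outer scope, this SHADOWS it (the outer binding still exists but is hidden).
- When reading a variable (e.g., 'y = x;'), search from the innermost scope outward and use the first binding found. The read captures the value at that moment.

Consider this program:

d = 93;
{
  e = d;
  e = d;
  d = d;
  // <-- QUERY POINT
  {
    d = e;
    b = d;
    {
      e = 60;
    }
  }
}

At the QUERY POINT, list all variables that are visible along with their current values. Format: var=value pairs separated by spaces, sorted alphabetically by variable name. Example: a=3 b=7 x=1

Step 1: declare d=93 at depth 0
Step 2: enter scope (depth=1)
Step 3: declare e=(read d)=93 at depth 1
Step 4: declare e=(read d)=93 at depth 1
Step 5: declare d=(read d)=93 at depth 1
Visible at query point: d=93 e=93

Answer: d=93 e=93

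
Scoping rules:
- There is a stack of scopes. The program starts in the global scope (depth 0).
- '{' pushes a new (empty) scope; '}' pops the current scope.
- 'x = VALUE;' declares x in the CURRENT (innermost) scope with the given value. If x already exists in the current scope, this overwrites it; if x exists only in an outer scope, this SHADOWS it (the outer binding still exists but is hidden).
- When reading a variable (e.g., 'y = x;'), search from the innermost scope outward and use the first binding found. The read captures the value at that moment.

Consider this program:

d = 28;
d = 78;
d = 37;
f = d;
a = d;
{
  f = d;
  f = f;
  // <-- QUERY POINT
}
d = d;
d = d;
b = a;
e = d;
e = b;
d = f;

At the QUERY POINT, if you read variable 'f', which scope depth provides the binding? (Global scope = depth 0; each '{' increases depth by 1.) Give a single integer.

Answer: 1

Derivation:
Step 1: declare d=28 at depth 0
Step 2: declare d=78 at depth 0
Step 3: declare d=37 at depth 0
Step 4: declare f=(read d)=37 at depth 0
Step 5: declare a=(read d)=37 at depth 0
Step 6: enter scope (depth=1)
Step 7: declare f=(read d)=37 at depth 1
Step 8: declare f=(read f)=37 at depth 1
Visible at query point: a=37 d=37 f=37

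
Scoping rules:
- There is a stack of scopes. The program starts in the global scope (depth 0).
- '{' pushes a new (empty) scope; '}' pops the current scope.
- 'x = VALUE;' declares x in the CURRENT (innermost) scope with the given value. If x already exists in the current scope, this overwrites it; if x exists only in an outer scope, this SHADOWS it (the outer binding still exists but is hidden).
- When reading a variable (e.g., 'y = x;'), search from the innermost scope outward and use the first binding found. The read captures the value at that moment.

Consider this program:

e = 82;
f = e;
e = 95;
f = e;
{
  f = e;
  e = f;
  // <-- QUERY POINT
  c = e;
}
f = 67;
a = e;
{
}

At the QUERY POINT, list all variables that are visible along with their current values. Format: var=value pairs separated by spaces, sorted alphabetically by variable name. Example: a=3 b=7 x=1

Step 1: declare e=82 at depth 0
Step 2: declare f=(read e)=82 at depth 0
Step 3: declare e=95 at depth 0
Step 4: declare f=(read e)=95 at depth 0
Step 5: enter scope (depth=1)
Step 6: declare f=(read e)=95 at depth 1
Step 7: declare e=(read f)=95 at depth 1
Visible at query point: e=95 f=95

Answer: e=95 f=95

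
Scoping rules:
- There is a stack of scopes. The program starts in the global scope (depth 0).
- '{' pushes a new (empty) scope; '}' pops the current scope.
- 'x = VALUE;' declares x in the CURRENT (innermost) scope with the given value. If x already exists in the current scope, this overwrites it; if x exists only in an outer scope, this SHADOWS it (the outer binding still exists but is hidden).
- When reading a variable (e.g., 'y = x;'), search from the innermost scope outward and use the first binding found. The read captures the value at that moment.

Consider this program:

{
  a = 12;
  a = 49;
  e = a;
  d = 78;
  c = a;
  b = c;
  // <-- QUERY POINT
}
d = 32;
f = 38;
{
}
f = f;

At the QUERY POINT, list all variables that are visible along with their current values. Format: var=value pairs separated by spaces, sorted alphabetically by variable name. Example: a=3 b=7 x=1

Answer: a=49 b=49 c=49 d=78 e=49

Derivation:
Step 1: enter scope (depth=1)
Step 2: declare a=12 at depth 1
Step 3: declare a=49 at depth 1
Step 4: declare e=(read a)=49 at depth 1
Step 5: declare d=78 at depth 1
Step 6: declare c=(read a)=49 at depth 1
Step 7: declare b=(read c)=49 at depth 1
Visible at query point: a=49 b=49 c=49 d=78 e=49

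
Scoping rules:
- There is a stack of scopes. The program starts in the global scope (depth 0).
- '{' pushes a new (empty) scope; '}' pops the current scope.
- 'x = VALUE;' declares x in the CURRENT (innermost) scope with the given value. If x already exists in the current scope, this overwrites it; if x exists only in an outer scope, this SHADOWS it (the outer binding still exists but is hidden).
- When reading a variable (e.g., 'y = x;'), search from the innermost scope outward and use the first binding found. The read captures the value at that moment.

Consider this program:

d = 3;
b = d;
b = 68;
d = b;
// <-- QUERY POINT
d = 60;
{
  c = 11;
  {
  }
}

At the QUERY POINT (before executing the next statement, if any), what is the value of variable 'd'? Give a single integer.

Step 1: declare d=3 at depth 0
Step 2: declare b=(read d)=3 at depth 0
Step 3: declare b=68 at depth 0
Step 4: declare d=(read b)=68 at depth 0
Visible at query point: b=68 d=68

Answer: 68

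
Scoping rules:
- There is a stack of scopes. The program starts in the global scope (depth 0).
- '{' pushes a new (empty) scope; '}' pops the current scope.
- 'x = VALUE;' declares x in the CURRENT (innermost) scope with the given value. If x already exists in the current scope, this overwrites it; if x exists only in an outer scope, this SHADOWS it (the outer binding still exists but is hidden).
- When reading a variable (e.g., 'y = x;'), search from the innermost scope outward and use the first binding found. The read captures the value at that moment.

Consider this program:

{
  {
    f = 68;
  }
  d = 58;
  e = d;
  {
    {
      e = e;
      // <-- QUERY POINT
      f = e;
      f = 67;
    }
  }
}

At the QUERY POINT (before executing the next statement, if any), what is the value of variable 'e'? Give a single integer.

Step 1: enter scope (depth=1)
Step 2: enter scope (depth=2)
Step 3: declare f=68 at depth 2
Step 4: exit scope (depth=1)
Step 5: declare d=58 at depth 1
Step 6: declare e=(read d)=58 at depth 1
Step 7: enter scope (depth=2)
Step 8: enter scope (depth=3)
Step 9: declare e=(read e)=58 at depth 3
Visible at query point: d=58 e=58

Answer: 58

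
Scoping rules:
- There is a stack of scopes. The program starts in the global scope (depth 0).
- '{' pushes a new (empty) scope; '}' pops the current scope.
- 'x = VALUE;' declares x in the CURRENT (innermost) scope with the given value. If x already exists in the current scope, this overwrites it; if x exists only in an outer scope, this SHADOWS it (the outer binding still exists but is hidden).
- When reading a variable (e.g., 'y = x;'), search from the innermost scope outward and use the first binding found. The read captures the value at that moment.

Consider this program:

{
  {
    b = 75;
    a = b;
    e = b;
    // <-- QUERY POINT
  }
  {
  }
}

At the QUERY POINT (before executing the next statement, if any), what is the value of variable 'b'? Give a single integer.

Step 1: enter scope (depth=1)
Step 2: enter scope (depth=2)
Step 3: declare b=75 at depth 2
Step 4: declare a=(read b)=75 at depth 2
Step 5: declare e=(read b)=75 at depth 2
Visible at query point: a=75 b=75 e=75

Answer: 75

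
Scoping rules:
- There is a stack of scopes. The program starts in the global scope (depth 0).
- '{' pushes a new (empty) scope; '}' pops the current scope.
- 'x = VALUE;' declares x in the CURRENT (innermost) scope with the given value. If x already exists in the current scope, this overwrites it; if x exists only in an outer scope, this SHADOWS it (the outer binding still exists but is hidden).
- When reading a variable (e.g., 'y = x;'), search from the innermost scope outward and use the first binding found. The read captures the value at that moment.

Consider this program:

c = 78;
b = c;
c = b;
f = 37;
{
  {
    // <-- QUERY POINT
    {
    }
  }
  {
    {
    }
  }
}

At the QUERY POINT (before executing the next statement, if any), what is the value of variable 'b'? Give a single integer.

Step 1: declare c=78 at depth 0
Step 2: declare b=(read c)=78 at depth 0
Step 3: declare c=(read b)=78 at depth 0
Step 4: declare f=37 at depth 0
Step 5: enter scope (depth=1)
Step 6: enter scope (depth=2)
Visible at query point: b=78 c=78 f=37

Answer: 78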